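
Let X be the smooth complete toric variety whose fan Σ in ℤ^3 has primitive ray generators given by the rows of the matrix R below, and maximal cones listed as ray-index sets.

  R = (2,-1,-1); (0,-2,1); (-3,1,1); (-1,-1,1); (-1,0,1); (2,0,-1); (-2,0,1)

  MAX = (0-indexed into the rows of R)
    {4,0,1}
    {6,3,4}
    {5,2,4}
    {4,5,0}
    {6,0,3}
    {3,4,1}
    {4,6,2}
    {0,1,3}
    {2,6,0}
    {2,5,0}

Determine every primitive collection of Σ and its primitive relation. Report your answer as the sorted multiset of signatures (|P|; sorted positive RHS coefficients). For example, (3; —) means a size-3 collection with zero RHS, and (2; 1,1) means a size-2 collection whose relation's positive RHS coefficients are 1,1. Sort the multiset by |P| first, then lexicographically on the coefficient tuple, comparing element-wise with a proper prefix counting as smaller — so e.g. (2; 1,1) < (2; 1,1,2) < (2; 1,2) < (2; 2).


Primitive collections (9):

  • {5,6}:  v_{5} + v_{6} = 0  so sig = (2; —)
  • {1,2}:  v_{1} + v_{2} = v_{3} + v_{6}  so sig = (2; 1,1)
  • {3,5}:  v_{3} + v_{5} = v_{0} + v_{4}  so sig = (2; 1,1)
  • {1,6}:  v_{1} + v_{6} = 2·v_{3}  so sig = (2; 2)
  • {2,3}:  v_{2} + v_{3} = 2·v_{6}  so sig = (2; 2)
  • {1,5}:  v_{1} + v_{5} = 2·v_{0} + 2·v_{4}  so sig = (2; 2,2)
  • {0,2,4}:  v_{0} + v_{2} + v_{4} = v_{6}  so sig = (3; 1)
  • {0,3,4}:  v_{0} + v_{3} + v_{4} = v_{1}  so sig = (3; 1)
  • {0,4,6}:  v_{0} + v_{4} + v_{6} = v_{3}  so sig = (3; 1)

Signatures (|P|; sorted positive RHS coefficients), sorted:
[(2; —), (2; 1,1), (2; 1,1), (2; 2), (2; 2), (2; 2,2), (3; 1), (3; 1), (3; 1)]


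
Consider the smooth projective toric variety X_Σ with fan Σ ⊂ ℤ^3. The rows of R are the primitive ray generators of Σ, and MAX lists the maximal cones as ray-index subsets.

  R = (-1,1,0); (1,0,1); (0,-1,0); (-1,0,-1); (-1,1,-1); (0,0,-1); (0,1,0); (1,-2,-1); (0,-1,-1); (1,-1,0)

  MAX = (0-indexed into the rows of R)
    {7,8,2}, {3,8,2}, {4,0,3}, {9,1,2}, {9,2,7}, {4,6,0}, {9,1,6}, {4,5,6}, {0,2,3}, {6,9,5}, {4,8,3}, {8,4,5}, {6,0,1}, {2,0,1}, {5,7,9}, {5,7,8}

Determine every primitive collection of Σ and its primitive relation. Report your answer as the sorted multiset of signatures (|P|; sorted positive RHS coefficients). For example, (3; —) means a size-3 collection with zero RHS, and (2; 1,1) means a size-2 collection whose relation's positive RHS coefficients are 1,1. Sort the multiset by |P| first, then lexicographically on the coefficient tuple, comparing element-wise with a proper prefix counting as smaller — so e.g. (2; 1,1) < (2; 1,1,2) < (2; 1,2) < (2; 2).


Minimal non-faces — 21 found among 10 rays, 16 max cones:

  P={0,9}:  v_{0} + v_{9} = 0  →  sig = (2; —)
  P={1,3}:  v_{1} + v_{3} = 0  →  sig = (2; —)
  P={2,6}:  v_{2} + v_{6} = 0  →  sig = (2; —)
  P={0,5}:  v_{0} + v_{5} = v_{4}  →  sig = (2; 1)
  P={0,7}:  v_{0} + v_{7} = v_{8}  →  sig = (2; 1)
  P={0,8}:  v_{0} + v_{8} = v_{3}  →  sig = (2; 1)
  P={1,4}:  v_{1} + v_{4} = v_{6}  →  sig = (2; 1)
  P={1,8}:  v_{1} + v_{8} = v_{9}  →  sig = (2; 1)
  P={2,4}:  v_{2} + v_{4} = v_{3}  →  sig = (2; 1)
  P={2,5}:  v_{2} + v_{5} = v_{8}  →  sig = (2; 1)
  P={3,6}:  v_{3} + v_{6} = v_{4}  →  sig = (2; 1)
  P={3,9}:  v_{3} + v_{9} = v_{8}  →  sig = (2; 1)
  P={4,9}:  v_{4} + v_{9} = v_{5}  →  sig = (2; 1)
  P={6,8}:  v_{6} + v_{8} = v_{5}  →  sig = (2; 1)
  P={8,9}:  v_{8} + v_{9} = v_{7}  →  sig = (2; 1)
  P={1,5}:  v_{1} + v_{5} = v_{6} + v_{9}  →  sig = (2; 1,1)
  P={3,5}:  v_{3} + v_{5} = v_{4} + v_{8}  →  sig = (2; 1,1)
  P={4,7}:  v_{4} + v_{7} = v_{5} + v_{8}  →  sig = (2; 1,1)
  P={6,7}:  v_{6} + v_{7} = v_{5} + v_{9}  →  sig = (2; 1,1)
  P={1,7}:  v_{1} + v_{7} = 2·v_{9}  →  sig = (2; 2)
  P={3,7}:  v_{3} + v_{7} = 2·v_{8}  →  sig = (2; 2)

so the primitive-relation signature multiset is
[(2; —), (2; —), (2; —), (2; 1), (2; 1), (2; 1), (2; 1), (2; 1), (2; 1), (2; 1), (2; 1), (2; 1), (2; 1), (2; 1), (2; 1), (2; 1,1), (2; 1,1), (2; 1,1), (2; 1,1), (2; 2), (2; 2)]


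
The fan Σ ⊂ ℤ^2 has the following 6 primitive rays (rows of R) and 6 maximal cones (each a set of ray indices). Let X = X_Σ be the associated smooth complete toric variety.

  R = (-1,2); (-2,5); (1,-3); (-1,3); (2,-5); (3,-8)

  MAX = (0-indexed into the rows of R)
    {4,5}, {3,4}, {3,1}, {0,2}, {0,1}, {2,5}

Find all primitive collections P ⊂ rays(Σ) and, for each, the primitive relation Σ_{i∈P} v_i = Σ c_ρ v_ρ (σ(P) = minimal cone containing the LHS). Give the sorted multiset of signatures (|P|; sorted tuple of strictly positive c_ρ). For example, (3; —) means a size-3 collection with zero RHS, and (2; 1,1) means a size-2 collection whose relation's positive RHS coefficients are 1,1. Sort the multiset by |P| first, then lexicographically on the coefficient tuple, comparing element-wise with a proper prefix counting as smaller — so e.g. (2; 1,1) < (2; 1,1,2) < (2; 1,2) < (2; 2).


9 collections generate NE(X_Σ); each relation:

  {1,4}:  v_{1} + v_{4} = 0  →  sig = (2; —)
  {2,3}:  v_{2} + v_{3} = 0  →  sig = (2; —)
  {0,3}:  v_{0} + v_{3} = v_{1}  →  sig = (2; 1)
  {0,4}:  v_{0} + v_{4} = v_{2}  →  sig = (2; 1)
  {1,2}:  v_{1} + v_{2} = v_{0}  →  sig = (2; 1)
  {1,5}:  v_{1} + v_{5} = v_{2}  →  sig = (2; 1)
  {2,4}:  v_{2} + v_{4} = v_{5}  →  sig = (2; 1)
  {3,5}:  v_{3} + v_{5} = v_{4}  →  sig = (2; 1)
  {0,5}:  v_{0} + v_{5} = 2·v_{2}  →  sig = (2; 2)

so the primitive-relation signature multiset is
{ (2; —) ×2,  (2; 1) ×6,  (2; 2) }


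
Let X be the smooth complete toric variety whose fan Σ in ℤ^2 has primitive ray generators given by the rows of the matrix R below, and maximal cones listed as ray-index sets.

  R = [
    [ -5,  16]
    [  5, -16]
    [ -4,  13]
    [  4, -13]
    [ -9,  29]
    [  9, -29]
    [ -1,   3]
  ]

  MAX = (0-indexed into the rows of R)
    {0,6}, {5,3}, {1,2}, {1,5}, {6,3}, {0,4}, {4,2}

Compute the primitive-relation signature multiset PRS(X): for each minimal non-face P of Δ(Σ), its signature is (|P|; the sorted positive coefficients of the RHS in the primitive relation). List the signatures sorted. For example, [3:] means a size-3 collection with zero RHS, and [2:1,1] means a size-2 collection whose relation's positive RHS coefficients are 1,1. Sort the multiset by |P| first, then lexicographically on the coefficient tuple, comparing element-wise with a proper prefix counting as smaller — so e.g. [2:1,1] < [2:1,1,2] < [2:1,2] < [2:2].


Minimal non-faces — 14 found among 7 rays, 7 max cones:

  P={0,1}:  v_{0} + v_{1} = 0 ; sig = [2:]
  P={2,3}:  v_{2} + v_{3} = 0 ; sig = [2:]
  P={4,5}:  v_{4} + v_{5} = 0 ; sig = [2:]
  P={0,2}:  v_{0} + v_{2} = v_{4} ; sig = [2:1]
  P={0,3}:  v_{0} + v_{3} = v_{6} ; sig = [2:1]
  P={0,5}:  v_{0} + v_{5} = v_{3} ; sig = [2:1]
  P={1,3}:  v_{1} + v_{3} = v_{5} ; sig = [2:1]
  P={1,4}:  v_{1} + v_{4} = v_{2} ; sig = [2:1]
  P={1,6}:  v_{1} + v_{6} = v_{3} ; sig = [2:1]
  P={2,5}:  v_{2} + v_{5} = v_{1} ; sig = [2:1]
  P={2,6}:  v_{2} + v_{6} = v_{0} ; sig = [2:1]
  P={3,4}:  v_{3} + v_{4} = v_{0} ; sig = [2:1]
  P={4,6}:  v_{4} + v_{6} = 2·v_{0} ; sig = [2:2]
  P={5,6}:  v_{5} + v_{6} = 2·v_{3} ; sig = [2:2]

Hence PRS(X_Σ) =
    [2:]
    [2:]
    [2:]
    [2:1]
    [2:1]
    [2:1]
    [2:1]
    [2:1]
    [2:1]
    [2:1]
    [2:1]
    [2:1]
    [2:2]
    [2:2]


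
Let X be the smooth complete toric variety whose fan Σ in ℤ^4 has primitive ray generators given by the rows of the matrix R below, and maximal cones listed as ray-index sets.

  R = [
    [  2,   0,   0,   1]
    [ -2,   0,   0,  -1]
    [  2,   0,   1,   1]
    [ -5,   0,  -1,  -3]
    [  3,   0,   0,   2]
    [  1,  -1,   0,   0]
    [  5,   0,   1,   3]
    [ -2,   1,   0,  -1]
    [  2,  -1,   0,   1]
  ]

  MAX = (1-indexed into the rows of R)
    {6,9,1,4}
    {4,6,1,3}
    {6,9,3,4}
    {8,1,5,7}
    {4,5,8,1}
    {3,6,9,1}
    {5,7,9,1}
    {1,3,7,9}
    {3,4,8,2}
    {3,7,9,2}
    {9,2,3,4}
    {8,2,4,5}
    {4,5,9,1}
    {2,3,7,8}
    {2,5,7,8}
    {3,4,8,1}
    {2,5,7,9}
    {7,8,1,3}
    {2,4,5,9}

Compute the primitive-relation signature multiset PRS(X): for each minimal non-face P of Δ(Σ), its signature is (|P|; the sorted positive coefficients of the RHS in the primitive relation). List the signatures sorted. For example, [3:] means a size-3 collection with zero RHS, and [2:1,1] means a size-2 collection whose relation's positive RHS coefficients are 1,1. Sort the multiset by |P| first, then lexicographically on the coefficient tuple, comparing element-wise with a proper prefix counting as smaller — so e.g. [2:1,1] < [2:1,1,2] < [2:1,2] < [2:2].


The 9 primitive collections of Σ (r=9, n=4):

  P={1,2}:  v_{1} + v_{2} = 0  →  sig = [2:]
  P={4,7}:  v_{4} + v_{7} = 0  →  sig = [2:]
  P={8,9}:  v_{8} + v_{9} = 0  →  sig = [2:]
  P={3,5}:  v_{3} + v_{5} = v_{7}  →  sig = [2:1]
  P={5,6}:  v_{5} + v_{6} = v_{1} + v_{9}  →  sig = [2:1,1]
  P={2,6}:  v_{2} + v_{6} = v_{3} + v_{4} + v_{9}  →  sig = [2:1,1,1]
  P={6,7}:  v_{6} + v_{7} = v_{1} + v_{3} + v_{9}  →  sig = [2:1,1,1]
  P={6,8}:  v_{6} + v_{8} = v_{1} + v_{3} + v_{4}  →  sig = [2:1,1,1]
  P={1,3,4,9}:  v_{1} + v_{3} + v_{4} + v_{9} = v_{6}  →  sig = [4:1]

Sorted signature multiset PRS(X):
{ [2:] ×3,  [2:1],  [2:1,1],  [2:1,1,1] ×3,  [4:1] }


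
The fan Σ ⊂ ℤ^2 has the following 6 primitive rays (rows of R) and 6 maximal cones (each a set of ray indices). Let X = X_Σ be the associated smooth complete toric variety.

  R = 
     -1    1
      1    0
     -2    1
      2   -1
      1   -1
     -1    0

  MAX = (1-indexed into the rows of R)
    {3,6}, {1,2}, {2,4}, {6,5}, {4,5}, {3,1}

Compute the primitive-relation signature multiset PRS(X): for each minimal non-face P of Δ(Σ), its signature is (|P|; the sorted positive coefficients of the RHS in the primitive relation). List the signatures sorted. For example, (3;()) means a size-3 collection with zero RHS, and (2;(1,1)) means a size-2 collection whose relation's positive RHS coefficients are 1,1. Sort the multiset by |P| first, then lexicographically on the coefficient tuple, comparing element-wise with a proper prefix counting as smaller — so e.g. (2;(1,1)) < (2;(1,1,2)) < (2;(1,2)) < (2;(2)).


Primitive collections (9):

  • {1,5}:  v_{1} + v_{5} = 0  →  sig = (2;())
  • {2,6}:  v_{2} + v_{6} = 0  →  sig = (2;())
  • {3,4}:  v_{3} + v_{4} = 0  →  sig = (2;())
  • {1,4}:  v_{1} + v_{4} = v_{2}  →  sig = (2;(1))
  • {1,6}:  v_{1} + v_{6} = v_{3}  →  sig = (2;(1))
  • {2,3}:  v_{2} + v_{3} = v_{1}  →  sig = (2;(1))
  • {2,5}:  v_{2} + v_{5} = v_{4}  →  sig = (2;(1))
  • {3,5}:  v_{3} + v_{5} = v_{6}  →  sig = (2;(1))
  • {4,6}:  v_{4} + v_{6} = v_{5}  →  sig = (2;(1))

Signatures (|P|; sorted positive RHS coefficients), sorted:
{ (2;()) ×3,  (2;(1)) ×6 }


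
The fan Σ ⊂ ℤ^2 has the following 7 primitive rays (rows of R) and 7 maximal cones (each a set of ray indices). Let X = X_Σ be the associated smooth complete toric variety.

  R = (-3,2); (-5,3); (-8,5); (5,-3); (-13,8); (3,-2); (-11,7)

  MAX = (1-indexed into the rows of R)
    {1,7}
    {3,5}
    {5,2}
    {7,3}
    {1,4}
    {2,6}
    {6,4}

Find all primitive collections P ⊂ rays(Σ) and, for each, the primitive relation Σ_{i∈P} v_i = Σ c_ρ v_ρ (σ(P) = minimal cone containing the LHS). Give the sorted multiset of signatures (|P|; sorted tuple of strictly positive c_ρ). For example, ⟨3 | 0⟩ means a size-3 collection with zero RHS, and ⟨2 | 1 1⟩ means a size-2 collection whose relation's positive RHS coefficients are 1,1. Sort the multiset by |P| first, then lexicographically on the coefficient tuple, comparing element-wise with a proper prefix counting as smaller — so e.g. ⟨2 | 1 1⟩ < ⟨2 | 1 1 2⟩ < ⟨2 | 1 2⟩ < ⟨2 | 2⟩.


14 minimal non-faces of Δ(Σ) (on 7 rays):

  • {1,6}:  v_{1} + v_{6} = 0  →  sig = ⟨2 | 0⟩
  • {2,4}:  v_{2} + v_{4} = 0  →  sig = ⟨2 | 0⟩
  • {1,2}:  v_{1} + v_{2} = v_{3}  →  sig = ⟨2 | 1⟩
  • {1,3}:  v_{1} + v_{3} = v_{7}  →  sig = ⟨2 | 1⟩
  • {2,3}:  v_{2} + v_{3} = v_{5}  →  sig = ⟨2 | 1⟩
  • {3,4}:  v_{3} + v_{4} = v_{1}  →  sig = ⟨2 | 1⟩
  • {3,6}:  v_{3} + v_{6} = v_{2}  →  sig = ⟨2 | 1⟩
  • {4,5}:  v_{4} + v_{5} = v_{3}  →  sig = ⟨2 | 1⟩
  • {6,7}:  v_{6} + v_{7} = v_{3}  →  sig = ⟨2 | 1⟩
  • {1,5}:  v_{1} + v_{5} = 2·v_{3}  →  sig = ⟨2 | 2⟩
  • {2,7}:  v_{2} + v_{7} = 2·v_{3}  →  sig = ⟨2 | 2⟩
  • {4,7}:  v_{4} + v_{7} = 2·v_{1}  →  sig = ⟨2 | 2⟩
  • {5,6}:  v_{5} + v_{6} = 2·v_{2}  →  sig = ⟨2 | 2⟩
  • {5,7}:  v_{5} + v_{7} = 3·v_{3}  →  sig = ⟨2 | 3⟩

Hence PRS(X_Σ) =
{ ⟨2 | 0⟩ ×2,  ⟨2 | 1⟩ ×7,  ⟨2 | 2⟩ ×4,  ⟨2 | 3⟩ }


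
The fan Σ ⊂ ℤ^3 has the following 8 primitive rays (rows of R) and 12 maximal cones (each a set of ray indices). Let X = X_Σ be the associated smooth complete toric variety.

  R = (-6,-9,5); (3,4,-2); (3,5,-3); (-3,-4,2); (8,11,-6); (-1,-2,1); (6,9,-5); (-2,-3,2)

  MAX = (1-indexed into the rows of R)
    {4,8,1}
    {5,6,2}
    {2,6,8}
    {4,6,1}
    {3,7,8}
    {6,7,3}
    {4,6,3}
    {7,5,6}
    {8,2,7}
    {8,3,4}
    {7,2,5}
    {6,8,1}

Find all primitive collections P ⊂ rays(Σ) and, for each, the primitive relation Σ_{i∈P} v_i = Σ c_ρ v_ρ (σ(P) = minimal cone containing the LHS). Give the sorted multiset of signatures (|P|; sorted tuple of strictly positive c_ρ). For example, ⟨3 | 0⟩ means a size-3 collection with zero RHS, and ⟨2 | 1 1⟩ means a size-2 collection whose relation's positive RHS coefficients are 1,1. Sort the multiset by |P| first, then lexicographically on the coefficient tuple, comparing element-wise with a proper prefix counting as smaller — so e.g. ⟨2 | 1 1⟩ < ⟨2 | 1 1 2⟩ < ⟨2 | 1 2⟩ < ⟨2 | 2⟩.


Minimal non-faces — 14 found among 8 rays, 12 max cones:

  P = {1,7}:  v_{1} + v_{7} = 0 ; sig = ⟨2 | 0⟩
  P = {2,4}:  v_{2} + v_{4} = 0 ; sig = ⟨2 | 0⟩
  P = {1,3}:  v_{1} + v_{3} = v_{4} ; sig = ⟨2 | 1⟩
  P = {2,3}:  v_{2} + v_{3} = v_{7} ; sig = ⟨2 | 1⟩
  P = {4,7}:  v_{4} + v_{7} = v_{3} ; sig = ⟨2 | 1⟩
  P = {1,2}:  v_{1} + v_{2} = v_{6} + v_{8} ; sig = ⟨2 | 1 1⟩
  P = {1,5}:  v_{1} + v_{5} = v_{2} + v_{6} ; sig = ⟨2 | 1 1⟩
  P = {4,5}:  v_{4} + v_{5} = v_{6} + v_{7} ; sig = ⟨2 | 1 1⟩
  P = {3,5}:  v_{3} + v_{5} = v_{6} + 2·v_{7} ; sig = ⟨2 | 1 2⟩
  P = {5,8}:  v_{5} + v_{8} = 2·v_{2} ; sig = ⟨2 | 2⟩
  P = {3,6,8}:  v_{3} + v_{6} + v_{8} = 0 ; sig = ⟨3 | 0⟩
  P = {2,6,7}:  v_{2} + v_{6} + v_{7} = v_{5} ; sig = ⟨3 | 1⟩
  P = {4,6,8}:  v_{4} + v_{6} + v_{8} = v_{1} ; sig = ⟨3 | 1⟩
  P = {6,7,8}:  v_{6} + v_{7} + v_{8} = v_{2} ; sig = ⟨3 | 1⟩

Sorted signature multiset PRS(X):
    |P|=2: 10 collections, coeffs (), (), (1), (1), (1), (1,1), (1,1), (1,1), (1,2), (2)
    |P|=3: 4 collections, coeffs (), (1), (1), (1)


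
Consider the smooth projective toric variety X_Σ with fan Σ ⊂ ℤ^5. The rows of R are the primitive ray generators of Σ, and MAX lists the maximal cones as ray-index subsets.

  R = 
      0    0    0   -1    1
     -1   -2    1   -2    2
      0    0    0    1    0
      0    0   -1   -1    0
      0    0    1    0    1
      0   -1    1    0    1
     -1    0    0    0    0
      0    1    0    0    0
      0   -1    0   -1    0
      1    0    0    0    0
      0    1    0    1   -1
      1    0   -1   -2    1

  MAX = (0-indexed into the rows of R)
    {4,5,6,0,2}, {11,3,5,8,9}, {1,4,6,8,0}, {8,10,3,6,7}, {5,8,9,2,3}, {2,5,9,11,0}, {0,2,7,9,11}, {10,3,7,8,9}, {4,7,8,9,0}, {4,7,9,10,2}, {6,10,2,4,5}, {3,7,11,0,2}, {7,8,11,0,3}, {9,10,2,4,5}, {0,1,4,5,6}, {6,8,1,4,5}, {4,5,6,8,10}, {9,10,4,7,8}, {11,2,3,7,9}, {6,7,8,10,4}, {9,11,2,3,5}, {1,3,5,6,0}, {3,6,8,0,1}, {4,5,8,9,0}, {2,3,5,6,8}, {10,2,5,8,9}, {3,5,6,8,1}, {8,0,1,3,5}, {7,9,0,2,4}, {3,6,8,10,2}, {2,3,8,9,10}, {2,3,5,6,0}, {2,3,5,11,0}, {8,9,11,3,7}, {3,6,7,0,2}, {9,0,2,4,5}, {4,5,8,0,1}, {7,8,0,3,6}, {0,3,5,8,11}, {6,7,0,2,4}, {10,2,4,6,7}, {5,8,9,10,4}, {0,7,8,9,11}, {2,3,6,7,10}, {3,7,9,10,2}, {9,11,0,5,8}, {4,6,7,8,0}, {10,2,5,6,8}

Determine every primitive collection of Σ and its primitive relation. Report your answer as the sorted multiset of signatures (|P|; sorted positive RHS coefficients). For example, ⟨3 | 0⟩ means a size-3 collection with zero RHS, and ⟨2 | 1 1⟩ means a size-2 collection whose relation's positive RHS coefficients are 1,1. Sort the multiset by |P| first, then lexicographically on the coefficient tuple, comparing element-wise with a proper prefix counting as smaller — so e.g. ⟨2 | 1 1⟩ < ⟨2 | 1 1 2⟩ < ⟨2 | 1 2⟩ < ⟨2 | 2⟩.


19 collections generate NE(X_Σ); each relation:

  P={6,9}:  v_{6} + v_{9} = 0 ; sig = ⟨2 | 0⟩
  P={0,10}:  v_{0} + v_{10} = v_{7} ; sig = ⟨2 | 1⟩
  P={3,4}:  v_{3} + v_{4} = v_{0} ; sig = ⟨2 | 1⟩
  P={5,7}:  v_{5} + v_{7} = v_{4} ; sig = ⟨2 | 1⟩
  P={6,11}:  v_{6} + v_{11} = v_{0} + v_{3} ; sig = ⟨2 | 1 1⟩
  P={1,9}:  v_{1} + v_{9} = v_{0} + v_{5} + v_{8} ; sig = ⟨2 | 1 1 1⟩
  P={1,10}:  v_{1} + v_{10} = v_{4} + v_{6} + v_{8} ; sig = ⟨2 | 1 1 1⟩
  P={10,11}:  v_{10} + v_{11} = v_{3} + v_{7} + v_{9} ; sig = ⟨2 | 1 1 1⟩
  P={1,7}:  v_{1} + v_{7} = v_{0} + v_{4} + v_{6} + v_{8} ; sig = ⟨2 | 1 1 1 1⟩
  P={1,11}:  v_{1} + v_{11} = 2·v_{0} + v_{3} + v_{5} + v_{8} ; sig = ⟨2 | 1 1 1 2⟩
  P={1,2}:  v_{1} + v_{2} = v_{3} + 2·v_{5} + v_{6} ; sig = ⟨2 | 1 1 2⟩
  P={4,11}:  v_{4} + v_{11} = 2·v_{0} + v_{9} ; sig = ⟨2 | 1 2⟩
  P={2,7,8}:  v_{2} + v_{7} + v_{8} = 0 ; sig = ⟨3 | 0⟩
  P={3,5,10}:  v_{3} + v_{5} + v_{10} = 0 ; sig = ⟨3 | 0⟩
  P={0,3,9}:  v_{0} + v_{3} + v_{9} = v_{11} ; sig = ⟨3 | 1⟩
  P={2,4,8}:  v_{2} + v_{4} + v_{8} = v_{5} ; sig = ⟨3 | 1⟩
  P={0,2,8}:  v_{0} + v_{2} + v_{8} = v_{3} + v_{5} ; sig = ⟨3 | 1 1⟩
  P={2,8,11}:  v_{2} + v_{8} + v_{11} = 2·v_{3} + v_{5} + v_{9} ; sig = ⟨3 | 1 1 2⟩
  P={0,5,6,8}:  v_{0} + v_{5} + v_{6} + v_{8} = v_{1} ; sig = ⟨4 | 1⟩

so the primitive-relation signature multiset is
    ⟨2 | 0⟩
    ⟨2 | 1⟩
    ⟨2 | 1⟩
    ⟨2 | 1⟩
    ⟨2 | 1 1⟩
    ⟨2 | 1 1 1⟩
    ⟨2 | 1 1 1⟩
    ⟨2 | 1 1 1⟩
    ⟨2 | 1 1 1 1⟩
    ⟨2 | 1 1 1 2⟩
    ⟨2 | 1 1 2⟩
    ⟨2 | 1 2⟩
    ⟨3 | 0⟩
    ⟨3 | 0⟩
    ⟨3 | 1⟩
    ⟨3 | 1⟩
    ⟨3 | 1 1⟩
    ⟨3 | 1 1 2⟩
    ⟨4 | 1⟩


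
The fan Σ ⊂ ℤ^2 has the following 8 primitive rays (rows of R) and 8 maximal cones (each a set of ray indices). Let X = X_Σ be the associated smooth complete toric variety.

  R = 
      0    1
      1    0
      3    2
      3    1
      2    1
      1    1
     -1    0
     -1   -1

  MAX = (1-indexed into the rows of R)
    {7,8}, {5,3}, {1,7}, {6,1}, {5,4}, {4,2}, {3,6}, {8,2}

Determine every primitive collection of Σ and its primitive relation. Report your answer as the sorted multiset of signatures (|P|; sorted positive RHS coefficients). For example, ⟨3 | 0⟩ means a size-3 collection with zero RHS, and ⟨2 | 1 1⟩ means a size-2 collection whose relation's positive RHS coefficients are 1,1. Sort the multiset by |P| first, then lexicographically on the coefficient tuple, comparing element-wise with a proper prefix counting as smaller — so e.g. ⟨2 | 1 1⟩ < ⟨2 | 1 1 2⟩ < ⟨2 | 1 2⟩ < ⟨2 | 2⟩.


20 minimal non-faces of Δ(Σ) (on 8 rays):

  P = {2,7}:  v_{2} + v_{7} = 0 ; sig = ⟨2 | 0⟩
  P = {6,8}:  v_{6} + v_{8} = 0 ; sig = ⟨2 | 0⟩
  P = {1,2}:  v_{1} + v_{2} = v_{6} ; sig = ⟨2 | 1⟩
  P = {1,4}:  v_{1} + v_{4} = v_{3} ; sig = ⟨2 | 1⟩
  P = {1,8}:  v_{1} + v_{8} = v_{7} ; sig = ⟨2 | 1⟩
  P = {2,5}:  v_{2} + v_{5} = v_{4} ; sig = ⟨2 | 1⟩
  P = {2,6}:  v_{2} + v_{6} = v_{5} ; sig = ⟨2 | 1⟩
  P = {3,8}:  v_{3} + v_{8} = v_{5} ; sig = ⟨2 | 1⟩
  P = {4,7}:  v_{4} + v_{7} = v_{5} ; sig = ⟨2 | 1⟩
  P = {5,6}:  v_{5} + v_{6} = v_{3} ; sig = ⟨2 | 1⟩
  P = {5,7}:  v_{5} + v_{7} = v_{6} ; sig = ⟨2 | 1⟩
  P = {5,8}:  v_{5} + v_{8} = v_{2} ; sig = ⟨2 | 1⟩
  P = {6,7}:  v_{6} + v_{7} = v_{1} ; sig = ⟨2 | 1⟩
  P = {1,5}:  v_{1} + v_{5} = 2·v_{6} ; sig = ⟨2 | 2⟩
  P = {2,3}:  v_{2} + v_{3} = 2·v_{5} ; sig = ⟨2 | 2⟩
  P = {3,7}:  v_{3} + v_{7} = 2·v_{6} ; sig = ⟨2 | 2⟩
  P = {4,6}:  v_{4} + v_{6} = 2·v_{5} ; sig = ⟨2 | 2⟩
  P = {4,8}:  v_{4} + v_{8} = 2·v_{2} ; sig = ⟨2 | 2⟩
  P = {1,3}:  v_{1} + v_{3} = 3·v_{6} ; sig = ⟨2 | 3⟩
  P = {3,4}:  v_{3} + v_{4} = 3·v_{5} ; sig = ⟨2 | 3⟩

Hence PRS(X_Σ) =
[⟨2 | 0⟩, ⟨2 | 0⟩, ⟨2 | 1⟩, ⟨2 | 1⟩, ⟨2 | 1⟩, ⟨2 | 1⟩, ⟨2 | 1⟩, ⟨2 | 1⟩, ⟨2 | 1⟩, ⟨2 | 1⟩, ⟨2 | 1⟩, ⟨2 | 1⟩, ⟨2 | 1⟩, ⟨2 | 2⟩, ⟨2 | 2⟩, ⟨2 | 2⟩, ⟨2 | 2⟩, ⟨2 | 2⟩, ⟨2 | 3⟩, ⟨2 | 3⟩]


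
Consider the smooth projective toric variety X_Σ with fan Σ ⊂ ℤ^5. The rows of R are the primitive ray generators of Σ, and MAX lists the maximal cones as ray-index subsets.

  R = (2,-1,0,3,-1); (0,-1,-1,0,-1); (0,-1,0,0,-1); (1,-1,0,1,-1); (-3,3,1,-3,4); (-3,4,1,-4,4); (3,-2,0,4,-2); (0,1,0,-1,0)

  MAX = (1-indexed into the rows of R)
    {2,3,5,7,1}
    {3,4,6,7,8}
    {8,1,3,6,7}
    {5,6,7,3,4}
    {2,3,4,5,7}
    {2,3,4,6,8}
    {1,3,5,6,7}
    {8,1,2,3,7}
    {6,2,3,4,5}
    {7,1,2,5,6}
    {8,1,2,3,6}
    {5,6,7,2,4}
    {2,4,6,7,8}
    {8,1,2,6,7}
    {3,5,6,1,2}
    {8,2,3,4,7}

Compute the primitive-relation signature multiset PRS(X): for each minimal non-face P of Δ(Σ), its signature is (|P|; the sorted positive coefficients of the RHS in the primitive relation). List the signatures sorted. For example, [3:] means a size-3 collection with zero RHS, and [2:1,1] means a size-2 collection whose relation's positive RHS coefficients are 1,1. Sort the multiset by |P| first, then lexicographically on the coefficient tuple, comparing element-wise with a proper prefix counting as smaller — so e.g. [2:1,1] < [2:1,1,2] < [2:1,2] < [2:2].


Δ(Σ) — 8 vertices, 3 min non-faces:

  P = {1,4}:  v_{1} + v_{4} = v_{7}  ⇒ sig = [2:1]
  P = {5,8}:  v_{5} + v_{8} = v_{6}  ⇒ sig = [2:1]
  P = {2,3,6,7}:  v_{2} + v_{3} + v_{6} + v_{7} = 0  ⇒ sig = [4:]

so the primitive-relation signature multiset is
{ [2:1] ×2,  [4:] }


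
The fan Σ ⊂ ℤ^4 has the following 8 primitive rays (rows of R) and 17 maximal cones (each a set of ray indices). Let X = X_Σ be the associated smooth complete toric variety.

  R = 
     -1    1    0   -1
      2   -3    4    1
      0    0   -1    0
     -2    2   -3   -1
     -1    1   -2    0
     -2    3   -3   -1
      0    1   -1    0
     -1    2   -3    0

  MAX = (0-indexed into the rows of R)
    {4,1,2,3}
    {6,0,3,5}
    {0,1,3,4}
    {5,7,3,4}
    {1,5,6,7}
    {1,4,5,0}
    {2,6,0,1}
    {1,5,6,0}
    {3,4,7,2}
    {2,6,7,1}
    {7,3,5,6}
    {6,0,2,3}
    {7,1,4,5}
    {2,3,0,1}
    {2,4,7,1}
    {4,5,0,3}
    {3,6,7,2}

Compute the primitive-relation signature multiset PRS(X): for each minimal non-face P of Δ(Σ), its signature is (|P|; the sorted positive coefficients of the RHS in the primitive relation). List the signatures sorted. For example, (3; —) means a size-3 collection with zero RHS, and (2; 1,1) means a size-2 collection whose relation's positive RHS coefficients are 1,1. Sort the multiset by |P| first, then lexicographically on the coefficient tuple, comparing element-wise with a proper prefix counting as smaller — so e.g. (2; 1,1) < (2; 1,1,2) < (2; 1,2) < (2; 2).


|primitive collections| = 7. Relations:

  {0,7}:  v_{0} + v_{7} = v_{5}  ⇒ sig = (2; 1)
  {4,6}:  v_{4} + v_{6} = v_{7}  ⇒ sig = (2; 1)
  {2,5}:  v_{2} + v_{5} = v_{3} + v_{6}  ⇒ sig = (2; 1,1)
  {1,3,6}:  v_{1} + v_{3} + v_{6} = 0  ⇒ sig = (3; —)
  {0,2,4}:  v_{0} + v_{2} + v_{4} = v_{3}  ⇒ sig = (3; 1)
  {1,3,7}:  v_{1} + v_{3} + v_{7} = v_{4}  ⇒ sig = (3; 1)
  {1,3,5}:  v_{1} + v_{3} + v_{5} = v_{0} + v_{4}  ⇒ sig = (3; 1,1)

Hence PRS(X_Σ) =
{ (2; 1) ×2,  (2; 1,1),  (3; —),  (3; 1) ×2,  (3; 1,1) }


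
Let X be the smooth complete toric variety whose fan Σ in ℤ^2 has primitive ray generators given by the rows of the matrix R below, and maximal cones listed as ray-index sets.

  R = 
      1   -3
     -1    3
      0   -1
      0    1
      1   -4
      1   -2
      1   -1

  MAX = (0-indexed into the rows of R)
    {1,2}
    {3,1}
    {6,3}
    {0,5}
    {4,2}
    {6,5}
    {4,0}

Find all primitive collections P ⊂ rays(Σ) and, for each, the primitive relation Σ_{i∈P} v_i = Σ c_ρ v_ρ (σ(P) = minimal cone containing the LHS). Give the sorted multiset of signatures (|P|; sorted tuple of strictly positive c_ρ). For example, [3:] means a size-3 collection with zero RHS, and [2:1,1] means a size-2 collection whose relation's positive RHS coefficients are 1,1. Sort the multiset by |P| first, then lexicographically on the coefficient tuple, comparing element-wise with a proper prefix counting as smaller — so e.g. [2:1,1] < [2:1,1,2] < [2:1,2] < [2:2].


Δ(Σ) — 7 vertices, 14 min non-faces:

  P = {0,1}:  v_{0} + v_{1} = 0 — sig = [2:]
  P = {2,3}:  v_{2} + v_{3} = 0 — sig = [2:]
  P = {0,2}:  v_{0} + v_{2} = v_{4} — sig = [2:1]
  P = {0,3}:  v_{0} + v_{3} = v_{5} — sig = [2:1]
  P = {1,4}:  v_{1} + v_{4} = v_{2} — sig = [2:1]
  P = {1,5}:  v_{1} + v_{5} = v_{3} — sig = [2:1]
  P = {2,5}:  v_{2} + v_{5} = v_{0} — sig = [2:1]
  P = {2,6}:  v_{2} + v_{6} = v_{5} — sig = [2:1]
  P = {3,4}:  v_{3} + v_{4} = v_{0} — sig = [2:1]
  P = {3,5}:  v_{3} + v_{5} = v_{6} — sig = [2:1]
  P = {4,6}:  v_{4} + v_{6} = v_{0} + v_{5} — sig = [2:1,1]
  P = {0,6}:  v_{0} + v_{6} = 2·v_{5} — sig = [2:2]
  P = {1,6}:  v_{1} + v_{6} = 2·v_{3} — sig = [2:2]
  P = {4,5}:  v_{4} + v_{5} = 2·v_{0} — sig = [2:2]

so the primitive-relation signature multiset is
[[2:], [2:], [2:1], [2:1], [2:1], [2:1], [2:1], [2:1], [2:1], [2:1], [2:1,1], [2:2], [2:2], [2:2]]


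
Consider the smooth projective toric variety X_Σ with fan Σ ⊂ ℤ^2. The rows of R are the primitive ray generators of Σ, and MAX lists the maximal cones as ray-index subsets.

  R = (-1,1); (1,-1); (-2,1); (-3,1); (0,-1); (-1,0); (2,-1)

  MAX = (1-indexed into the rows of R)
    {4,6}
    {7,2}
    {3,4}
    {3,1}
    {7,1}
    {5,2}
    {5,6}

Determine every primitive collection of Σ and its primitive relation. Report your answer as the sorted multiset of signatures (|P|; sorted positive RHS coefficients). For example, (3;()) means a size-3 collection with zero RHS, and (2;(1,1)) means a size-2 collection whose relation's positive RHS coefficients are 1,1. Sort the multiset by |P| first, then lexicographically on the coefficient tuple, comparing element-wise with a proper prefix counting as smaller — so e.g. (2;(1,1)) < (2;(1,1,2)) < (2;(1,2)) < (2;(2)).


Primitive collections (14):

  P={1,2}:  v_{1} + v_{2} = 0  so sig = (2;())
  P={3,7}:  v_{3} + v_{7} = 0  so sig = (2;())
  P={1,5}:  v_{1} + v_{5} = v_{6}  so sig = (2;(1))
  P={1,6}:  v_{1} + v_{6} = v_{3}  so sig = (2;(1))
  P={2,3}:  v_{2} + v_{3} = v_{6}  so sig = (2;(1))
  P={2,6}:  v_{2} + v_{6} = v_{5}  so sig = (2;(1))
  P={3,6}:  v_{3} + v_{6} = v_{4}  so sig = (2;(1))
  P={4,7}:  v_{4} + v_{7} = v_{6}  so sig = (2;(1))
  P={6,7}:  v_{6} + v_{7} = v_{2}  so sig = (2;(1))
  P={1,4}:  v_{1} + v_{4} = 2·v_{3}  so sig = (2;(2))
  P={2,4}:  v_{2} + v_{4} = 2·v_{6}  so sig = (2;(2))
  P={3,5}:  v_{3} + v_{5} = 2·v_{6}  so sig = (2;(2))
  P={5,7}:  v_{5} + v_{7} = 2·v_{2}  so sig = (2;(2))
  P={4,5}:  v_{4} + v_{5} = 3·v_{6}  so sig = (2;(3))

Signatures (|P|; sorted positive RHS coefficients), sorted:
    (2;())
    (2;())
    (2;(1))
    (2;(1))
    (2;(1))
    (2;(1))
    (2;(1))
    (2;(1))
    (2;(1))
    (2;(2))
    (2;(2))
    (2;(2))
    (2;(2))
    (2;(3))


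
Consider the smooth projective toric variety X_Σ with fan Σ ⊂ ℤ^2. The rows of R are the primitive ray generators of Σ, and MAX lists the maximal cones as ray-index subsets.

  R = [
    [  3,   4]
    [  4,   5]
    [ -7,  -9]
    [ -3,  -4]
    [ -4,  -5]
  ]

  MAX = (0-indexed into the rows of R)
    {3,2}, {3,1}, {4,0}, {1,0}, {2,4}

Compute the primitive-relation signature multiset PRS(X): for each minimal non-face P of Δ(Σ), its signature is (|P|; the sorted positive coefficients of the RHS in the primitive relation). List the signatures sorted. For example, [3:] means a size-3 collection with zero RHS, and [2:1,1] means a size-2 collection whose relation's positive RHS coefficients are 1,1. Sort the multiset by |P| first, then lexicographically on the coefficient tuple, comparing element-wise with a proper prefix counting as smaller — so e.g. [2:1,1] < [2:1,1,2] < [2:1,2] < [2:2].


Minimal non-faces — 5 found among 5 rays, 5 max cones:

  {0,3}:  v_{0} + v_{3} = 0  →  sig = [2:]
  {1,4}:  v_{1} + v_{4} = 0  →  sig = [2:]
  {0,2}:  v_{0} + v_{2} = v_{4}  →  sig = [2:1]
  {1,2}:  v_{1} + v_{2} = v_{3}  →  sig = [2:1]
  {3,4}:  v_{3} + v_{4} = v_{2}  →  sig = [2:1]

Hence PRS(X_Σ) =
    |P|=2: 5 collections, coeffs (), (), (1), (1), (1)


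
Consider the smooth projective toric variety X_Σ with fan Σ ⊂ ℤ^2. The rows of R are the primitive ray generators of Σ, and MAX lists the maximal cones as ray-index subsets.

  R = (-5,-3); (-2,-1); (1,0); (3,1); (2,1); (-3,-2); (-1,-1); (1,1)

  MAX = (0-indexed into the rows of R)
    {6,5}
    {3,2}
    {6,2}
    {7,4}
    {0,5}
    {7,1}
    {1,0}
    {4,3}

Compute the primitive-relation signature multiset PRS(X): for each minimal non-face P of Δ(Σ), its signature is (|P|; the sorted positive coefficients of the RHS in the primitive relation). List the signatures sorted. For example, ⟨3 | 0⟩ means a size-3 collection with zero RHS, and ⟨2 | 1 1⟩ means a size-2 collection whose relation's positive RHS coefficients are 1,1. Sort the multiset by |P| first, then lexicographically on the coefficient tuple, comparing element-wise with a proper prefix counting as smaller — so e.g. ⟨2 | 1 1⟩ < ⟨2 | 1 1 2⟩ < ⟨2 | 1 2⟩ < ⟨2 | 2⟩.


The 20 primitive collections of Σ (r=8, n=2):

  P = {1,4}:  v_{1} + v_{4} = 0 ; sig = ⟨2 | 0⟩
  P = {6,7}:  v_{6} + v_{7} = 0 ; sig = ⟨2 | 0⟩
  P = {0,4}:  v_{0} + v_{4} = v_{5} ; sig = ⟨2 | 1⟩
  P = {1,2}:  v_{1} + v_{2} = v_{6} ; sig = ⟨2 | 1⟩
  P = {1,3}:  v_{1} + v_{3} = v_{2} ; sig = ⟨2 | 1⟩
  P = {1,5}:  v_{1} + v_{5} = v_{0} ; sig = ⟨2 | 1⟩
  P = {1,6}:  v_{1} + v_{6} = v_{5} ; sig = ⟨2 | 1⟩
  P = {2,4}:  v_{2} + v_{4} = v_{3} ; sig = ⟨2 | 1⟩
  P = {2,7}:  v_{2} + v_{7} = v_{4} ; sig = ⟨2 | 1⟩
  P = {4,5}:  v_{4} + v_{5} = v_{6} ; sig = ⟨2 | 1⟩
  P = {4,6}:  v_{4} + v_{6} = v_{2} ; sig = ⟨2 | 1⟩
  P = {5,7}:  v_{5} + v_{7} = v_{1} ; sig = ⟨2 | 1⟩
  P = {0,2}:  v_{0} + v_{2} = v_{5} + v_{6} ; sig = ⟨2 | 1 1⟩
  P = {3,5}:  v_{3} + v_{5} = v_{2} + v_{6} ; sig = ⟨2 | 1 1⟩
  P = {0,3}:  v_{0} + v_{3} = 2·v_{6} ; sig = ⟨2 | 2⟩
  P = {0,6}:  v_{0} + v_{6} = 2·v_{5} ; sig = ⟨2 | 2⟩
  P = {0,7}:  v_{0} + v_{7} = 2·v_{1} ; sig = ⟨2 | 2⟩
  P = {2,5}:  v_{2} + v_{5} = 2·v_{6} ; sig = ⟨2 | 2⟩
  P = {3,6}:  v_{3} + v_{6} = 2·v_{2} ; sig = ⟨2 | 2⟩
  P = {3,7}:  v_{3} + v_{7} = 2·v_{4} ; sig = ⟨2 | 2⟩

so the primitive-relation signature multiset is
    |P|=2: 20 collections, coeffs (), (), (1), (1), (1), (1), (1), (1), (1), (1), (1), (1), (1,1), (1,1), (2), (2), (2), (2), (2), (2)


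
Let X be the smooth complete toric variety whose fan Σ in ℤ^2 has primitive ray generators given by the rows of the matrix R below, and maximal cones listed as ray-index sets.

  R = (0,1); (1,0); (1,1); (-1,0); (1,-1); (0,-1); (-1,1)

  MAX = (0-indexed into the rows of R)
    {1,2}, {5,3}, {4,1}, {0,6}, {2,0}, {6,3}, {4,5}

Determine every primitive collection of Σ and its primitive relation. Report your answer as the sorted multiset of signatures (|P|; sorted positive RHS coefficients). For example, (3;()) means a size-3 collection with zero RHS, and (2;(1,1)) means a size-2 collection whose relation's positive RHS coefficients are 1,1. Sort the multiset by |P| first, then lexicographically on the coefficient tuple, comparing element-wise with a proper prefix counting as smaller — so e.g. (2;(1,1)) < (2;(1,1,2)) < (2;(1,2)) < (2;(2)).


Minimal non-faces — 14 found among 7 rays, 7 max cones:

  • {0,5}:  v_{0} + v_{5} = 0  ⇒ sig = (2;())
  • {1,3}:  v_{1} + v_{3} = 0  ⇒ sig = (2;())
  • {4,6}:  v_{4} + v_{6} = 0  ⇒ sig = (2;())
  • {0,1}:  v_{0} + v_{1} = v_{2}  ⇒ sig = (2;(1))
  • {0,3}:  v_{0} + v_{3} = v_{6}  ⇒ sig = (2;(1))
  • {0,4}:  v_{0} + v_{4} = v_{1}  ⇒ sig = (2;(1))
  • {1,5}:  v_{1} + v_{5} = v_{4}  ⇒ sig = (2;(1))
  • {1,6}:  v_{1} + v_{6} = v_{0}  ⇒ sig = (2;(1))
  • {2,3}:  v_{2} + v_{3} = v_{0}  ⇒ sig = (2;(1))
  • {2,5}:  v_{2} + v_{5} = v_{1}  ⇒ sig = (2;(1))
  • {3,4}:  v_{3} + v_{4} = v_{5}  ⇒ sig = (2;(1))
  • {5,6}:  v_{5} + v_{6} = v_{3}  ⇒ sig = (2;(1))
  • {2,4}:  v_{2} + v_{4} = 2·v_{1}  ⇒ sig = (2;(2))
  • {2,6}:  v_{2} + v_{6} = 2·v_{0}  ⇒ sig = (2;(2))

Sorted signature multiset PRS(X):
[(2;()), (2;()), (2;()), (2;(1)), (2;(1)), (2;(1)), (2;(1)), (2;(1)), (2;(1)), (2;(1)), (2;(1)), (2;(1)), (2;(2)), (2;(2))]


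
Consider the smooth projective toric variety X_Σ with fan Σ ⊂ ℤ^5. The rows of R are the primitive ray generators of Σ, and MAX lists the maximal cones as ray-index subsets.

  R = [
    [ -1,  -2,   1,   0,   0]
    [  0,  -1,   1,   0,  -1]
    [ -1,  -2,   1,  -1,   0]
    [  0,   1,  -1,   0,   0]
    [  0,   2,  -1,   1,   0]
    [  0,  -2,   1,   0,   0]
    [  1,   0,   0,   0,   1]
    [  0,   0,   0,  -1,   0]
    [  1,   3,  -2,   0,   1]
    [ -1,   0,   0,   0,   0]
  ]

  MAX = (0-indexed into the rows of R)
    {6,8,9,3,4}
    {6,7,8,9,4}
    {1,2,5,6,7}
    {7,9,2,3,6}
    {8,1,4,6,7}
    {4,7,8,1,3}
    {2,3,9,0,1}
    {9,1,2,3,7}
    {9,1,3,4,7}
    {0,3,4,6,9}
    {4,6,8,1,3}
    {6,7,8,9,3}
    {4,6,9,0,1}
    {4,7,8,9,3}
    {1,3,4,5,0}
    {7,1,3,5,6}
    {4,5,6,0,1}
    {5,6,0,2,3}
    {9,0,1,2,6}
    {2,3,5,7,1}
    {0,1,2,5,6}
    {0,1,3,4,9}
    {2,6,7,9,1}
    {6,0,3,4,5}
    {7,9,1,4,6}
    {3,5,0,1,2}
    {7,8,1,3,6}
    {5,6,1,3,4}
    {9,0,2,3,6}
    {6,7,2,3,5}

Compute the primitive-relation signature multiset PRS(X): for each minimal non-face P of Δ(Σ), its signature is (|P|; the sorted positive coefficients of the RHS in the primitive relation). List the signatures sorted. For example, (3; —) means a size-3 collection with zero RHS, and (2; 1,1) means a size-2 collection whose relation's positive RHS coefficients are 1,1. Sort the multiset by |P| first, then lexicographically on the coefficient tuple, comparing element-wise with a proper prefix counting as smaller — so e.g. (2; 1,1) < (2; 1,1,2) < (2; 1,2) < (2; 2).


Δ(Σ) — 10 vertices, 12 min non-faces:

  • {0,7}:  v_{0} + v_{7} = v_{2}  →  sig = (2; 1)
  • {2,4}:  v_{2} + v_{4} = v_{9}  →  sig = (2; 1)
  • {5,9}:  v_{5} + v_{9} = v_{0}  →  sig = (2; 1)
  • {5,8}:  v_{5} + v_{8} = v_{3} + v_{6}  →  sig = (2; 1,1)
  • {0,8}:  v_{0} + v_{8} = v_{3} + v_{6} + v_{9}  →  sig = (2; 1,1,1)
  • {2,8}:  v_{2} + v_{8} = v_{3} + v_{6} + v_{7} + v_{9}  →  sig = (2; 1,1,1,1)
  • {4,5,7}:  v_{4} + v_{5} + v_{7} = 0  →  sig = (3; —)
  • {1,8,9}:  v_{1} + v_{8} + v_{9} = v_{4} + v_{7}  →  sig = (3; 1,1)
  • {1,3,6,9}:  v_{1} + v_{3} + v_{6} + v_{9} = 0  →  sig = (4; —)
  • {0,1,3,6}:  v_{0} + v_{1} + v_{3} + v_{6} = v_{5}  →  sig = (4; 1)
  • {3,4,6,7}:  v_{3} + v_{4} + v_{6} + v_{7} = v_{8}  →  sig = (4; 1)
  • {1,2,3,6}:  v_{1} + v_{2} + v_{3} + v_{6} = v_{5} + v_{7}  →  sig = (4; 1,1)

Hence PRS(X_Σ) =
{ (2; 1) ×3,  (2; 1,1),  (2; 1,1,1),  (2; 1,1,1,1),  (3; —),  (3; 1,1),  (4; —),  (4; 1) ×2,  (4; 1,1) }


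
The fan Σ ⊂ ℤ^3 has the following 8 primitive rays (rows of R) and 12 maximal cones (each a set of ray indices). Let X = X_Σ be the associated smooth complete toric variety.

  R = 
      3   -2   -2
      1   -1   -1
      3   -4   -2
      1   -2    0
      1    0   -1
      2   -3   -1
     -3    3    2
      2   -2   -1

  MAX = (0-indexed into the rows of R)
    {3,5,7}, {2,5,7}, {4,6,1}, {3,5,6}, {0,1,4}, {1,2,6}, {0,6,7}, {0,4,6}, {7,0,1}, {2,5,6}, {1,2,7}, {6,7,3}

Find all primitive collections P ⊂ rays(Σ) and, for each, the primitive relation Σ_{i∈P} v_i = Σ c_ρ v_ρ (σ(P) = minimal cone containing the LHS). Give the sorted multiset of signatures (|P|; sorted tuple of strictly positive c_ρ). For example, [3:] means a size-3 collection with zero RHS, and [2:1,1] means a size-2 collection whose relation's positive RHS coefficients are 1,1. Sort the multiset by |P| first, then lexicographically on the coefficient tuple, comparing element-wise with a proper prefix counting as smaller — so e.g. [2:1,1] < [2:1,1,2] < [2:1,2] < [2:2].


Σ has 14 primitive collections:

  • {1,3}:  v_{1} + v_{3} = v_{5} — sig = [2:1]
  • {1,5}:  v_{1} + v_{5} = v_{2} — sig = [2:1]
  • {3,4}:  v_{3} + v_{4} = v_{7} — sig = [2:1]
  • {4,7}:  v_{4} + v_{7} = v_{0} — sig = [2:1]
  • {4,5}:  v_{4} + v_{5} = v_{1} + v_{7} — sig = [2:1,1]
  • {0,5}:  v_{0} + v_{5} = v_{1} + 2·v_{7} — sig = [2:1,2]
  • {2,4}:  v_{2} + v_{4} = 2·v_{1} + v_{7} — sig = [2:1,2]
  • {0,3}:  v_{0} + v_{3} = 2·v_{7} — sig = [2:2]
  • {2,3}:  v_{2} + v_{3} = 2·v_{5} — sig = [2:2]
  • {0,2}:  v_{0} + v_{2} = 2·v_{1} + 2·v_{7} — sig = [2:2,2]
  • {1,6,7}:  v_{1} + v_{6} + v_{7} = 0 — sig = [3:]
  • {0,1,6}:  v_{0} + v_{1} + v_{6} = v_{4} — sig = [3:1]
  • {2,6,7}:  v_{2} + v_{6} + v_{7} = v_{5} — sig = [3:1]
  • {5,6,7}:  v_{5} + v_{6} + v_{7} = v_{3} — sig = [3:1]

Signatures (|P|; sorted positive RHS coefficients), sorted:
[[2:1], [2:1], [2:1], [2:1], [2:1,1], [2:1,2], [2:1,2], [2:2], [2:2], [2:2,2], [3:], [3:1], [3:1], [3:1]]


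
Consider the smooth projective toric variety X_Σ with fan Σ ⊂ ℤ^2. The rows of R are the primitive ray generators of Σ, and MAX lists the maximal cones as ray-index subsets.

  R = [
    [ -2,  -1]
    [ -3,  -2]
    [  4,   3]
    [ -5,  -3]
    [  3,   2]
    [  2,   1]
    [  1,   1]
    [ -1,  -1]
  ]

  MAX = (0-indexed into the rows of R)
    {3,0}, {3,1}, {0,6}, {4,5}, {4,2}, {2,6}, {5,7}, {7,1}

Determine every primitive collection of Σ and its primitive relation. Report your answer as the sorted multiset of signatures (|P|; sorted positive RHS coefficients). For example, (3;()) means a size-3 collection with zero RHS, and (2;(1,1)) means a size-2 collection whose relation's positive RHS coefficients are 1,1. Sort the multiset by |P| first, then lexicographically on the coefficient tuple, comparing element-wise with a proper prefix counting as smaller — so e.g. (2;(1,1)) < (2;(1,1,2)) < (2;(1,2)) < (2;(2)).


Δ(Σ) — 8 vertices, 20 min non-faces:

  P={0,5}:  v_{0} + v_{5} = 0 — sig = (2;())
  P={1,4}:  v_{1} + v_{4} = 0 — sig = (2;())
  P={6,7}:  v_{6} + v_{7} = 0 — sig = (2;())
  P={0,1}:  v_{0} + v_{1} = v_{3} — sig = (2;(1))
  P={0,4}:  v_{0} + v_{4} = v_{6} — sig = (2;(1))
  P={0,7}:  v_{0} + v_{7} = v_{1} — sig = (2;(1))
  P={1,2}:  v_{1} + v_{2} = v_{6} — sig = (2;(1))
  P={1,5}:  v_{1} + v_{5} = v_{7} — sig = (2;(1))
  P={1,6}:  v_{1} + v_{6} = v_{0} — sig = (2;(1))
  P={2,7}:  v_{2} + v_{7} = v_{4} — sig = (2;(1))
  P={3,4}:  v_{3} + v_{4} = v_{0} — sig = (2;(1))
  P={3,5}:  v_{3} + v_{5} = v_{1} — sig = (2;(1))
  P={4,6}:  v_{4} + v_{6} = v_{2} — sig = (2;(1))
  P={4,7}:  v_{4} + v_{7} = v_{5} — sig = (2;(1))
  P={5,6}:  v_{5} + v_{6} = v_{4} — sig = (2;(1))
  P={2,3}:  v_{2} + v_{3} = v_{0} + v_{6} — sig = (2;(1,1))
  P={0,2}:  v_{0} + v_{2} = 2·v_{6} — sig = (2;(2))
  P={2,5}:  v_{2} + v_{5} = 2·v_{4} — sig = (2;(2))
  P={3,6}:  v_{3} + v_{6} = 2·v_{0} — sig = (2;(2))
  P={3,7}:  v_{3} + v_{7} = 2·v_{1} — sig = (2;(2))

so the primitive-relation signature multiset is
[(2;()), (2;()), (2;()), (2;(1)), (2;(1)), (2;(1)), (2;(1)), (2;(1)), (2;(1)), (2;(1)), (2;(1)), (2;(1)), (2;(1)), (2;(1)), (2;(1)), (2;(1,1)), (2;(2)), (2;(2)), (2;(2)), (2;(2))]


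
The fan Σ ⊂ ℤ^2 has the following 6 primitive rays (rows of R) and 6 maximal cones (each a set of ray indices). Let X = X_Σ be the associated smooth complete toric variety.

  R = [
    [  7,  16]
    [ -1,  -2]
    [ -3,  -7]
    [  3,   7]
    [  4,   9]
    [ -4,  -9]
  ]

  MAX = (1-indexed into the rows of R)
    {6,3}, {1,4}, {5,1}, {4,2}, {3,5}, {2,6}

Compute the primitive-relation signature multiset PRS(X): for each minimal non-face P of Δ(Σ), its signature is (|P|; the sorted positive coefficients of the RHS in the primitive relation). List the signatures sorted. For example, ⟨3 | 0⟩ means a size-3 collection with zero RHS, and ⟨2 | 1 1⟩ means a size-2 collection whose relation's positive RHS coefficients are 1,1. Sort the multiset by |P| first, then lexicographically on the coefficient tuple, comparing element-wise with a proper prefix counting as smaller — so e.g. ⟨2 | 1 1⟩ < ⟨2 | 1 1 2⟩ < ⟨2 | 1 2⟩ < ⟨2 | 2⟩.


9 minimal non-faces of Δ(Σ) (on 6 rays):

  P = {3,4}:  v_{3} + v_{4} = 0  ⟹  sig = ⟨2 | 0⟩
  P = {5,6}:  v_{5} + v_{6} = 0  ⟹  sig = ⟨2 | 0⟩
  P = {1,3}:  v_{1} + v_{3} = v_{5}  ⟹  sig = ⟨2 | 1⟩
  P = {1,6}:  v_{1} + v_{6} = v_{4}  ⟹  sig = ⟨2 | 1⟩
  P = {2,3}:  v_{2} + v_{3} = v_{6}  ⟹  sig = ⟨2 | 1⟩
  P = {2,5}:  v_{2} + v_{5} = v_{4}  ⟹  sig = ⟨2 | 1⟩
  P = {4,5}:  v_{4} + v_{5} = v_{1}  ⟹  sig = ⟨2 | 1⟩
  P = {4,6}:  v_{4} + v_{6} = v_{2}  ⟹  sig = ⟨2 | 1⟩
  P = {1,2}:  v_{1} + v_{2} = 2·v_{4}  ⟹  sig = ⟨2 | 2⟩

Signatures (|P|; sorted positive RHS coefficients), sorted:
    |P|=2: 9 collections, coeffs (), (), (1), (1), (1), (1), (1), (1), (2)
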